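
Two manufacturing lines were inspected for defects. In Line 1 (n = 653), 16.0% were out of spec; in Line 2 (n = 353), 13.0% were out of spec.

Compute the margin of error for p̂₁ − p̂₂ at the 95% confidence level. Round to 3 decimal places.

0.045

Each SE is √(p̂(1−p̂)/n): √(0.1600·0.8400/653) = 0.01435 and √(0.1300·0.8700/353) = 0.01790.
SE(p̂₁ − p̂₂) = √(SE₁² + SE₂²) = √(0.0002059225 + 0.00032041) = 0.02294, since the two samples are independent.
At 95% confidence z* = 1.960; margin = 1.960 × 0.02294 = 0.04496.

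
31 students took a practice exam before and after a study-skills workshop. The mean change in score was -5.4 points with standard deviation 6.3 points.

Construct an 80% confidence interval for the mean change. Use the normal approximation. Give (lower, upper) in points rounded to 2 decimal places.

(-6.85, -3.95)

This is a matched-pairs design, so SE = s_d/√n = 6.3/√31 = 1.1315.
Margin = 1.282 × 1.1315 = 1.4506; the interval is -5.4 ± 1.4506 = (-6.85, -3.95).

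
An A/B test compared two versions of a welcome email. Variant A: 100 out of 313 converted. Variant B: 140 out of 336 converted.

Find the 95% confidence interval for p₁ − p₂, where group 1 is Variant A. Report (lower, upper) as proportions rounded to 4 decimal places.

Sample proportions: 100/313 = 0.3195, 140/336 = 0.4167.
Each SE is √(p̂(1−p̂)/n): √(0.3195·0.6805/313) = 0.02636 and √(0.4167·0.5833/336) = 0.02690.
SE(p̂₁ − p̂₂) = √(SE₁² + SE₂²) = √(0.0006948496 + 0.00072361) = 0.03766, since the two samples are independent.
At 95% confidence z* = 1.960; margin = 1.960 × 0.03766 = 0.07381.
The difference is 0.3195 − 0.4167 = -0.0972, so the interval is -0.0972 ± 0.07381 = (-0.1710, -0.0234).

(-0.1710, -0.0234)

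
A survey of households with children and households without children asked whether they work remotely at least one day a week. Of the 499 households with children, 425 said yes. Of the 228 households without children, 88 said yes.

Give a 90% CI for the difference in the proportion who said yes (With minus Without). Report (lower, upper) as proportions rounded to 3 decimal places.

First, p̂₁ = 425/499 = 0.8517; p̂₂ = 88/228 = 0.3860.
The two standard errors are √(0.8517×0.1483/499) = 0.01591 and √(0.3860×0.6140/228) = 0.03224.
Because the samples are independent, SE_diff = √(0.01591² + 0.03224²) = 0.03595.
Using z* = 1.645 for 90%, ME = 1.645 × 0.03595 = 0.05914.
p̂₁ − p̂₂ = 0.4657; interval 0.4657 ± 0.05914 gives (0.407, 0.525).

(0.407, 0.525)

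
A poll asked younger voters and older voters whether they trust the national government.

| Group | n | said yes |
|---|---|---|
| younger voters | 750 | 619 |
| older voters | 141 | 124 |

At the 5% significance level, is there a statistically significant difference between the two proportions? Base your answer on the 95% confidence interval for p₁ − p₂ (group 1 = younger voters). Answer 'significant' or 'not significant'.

Sample proportions: 619/750 = 0.8253, 124/141 = 0.8794.
Each SE is √(p̂(1−p̂)/n): √(0.8253·0.1747/750) = 0.01387 and √(0.8794·0.1206/141) = 0.02743.
SE(p̂₁ − p̂₂) = √(SE₁² + SE₂²) = √(0.0001923769 + 0.0007524049) = 0.03074, since the two samples are independent.
At 95% confidence z* = 1.960; margin = 1.960 × 0.03074 = 0.06025.
The difference is 0.8253 − 0.8794 = -0.0541, so the interval is -0.0541 ± 0.06025 = (-0.11435, 0.00615).
The interval (-0.11435, 0.00615) contains 0, so the difference is not significant.

not significant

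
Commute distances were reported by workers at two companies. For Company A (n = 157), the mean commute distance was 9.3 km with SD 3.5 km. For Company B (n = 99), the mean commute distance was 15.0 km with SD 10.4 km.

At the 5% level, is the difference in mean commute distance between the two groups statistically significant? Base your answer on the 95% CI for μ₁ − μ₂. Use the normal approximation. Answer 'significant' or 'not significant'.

significant

SE₁ = s₁/√n₁ = 3.5/√157 = 0.2793; SE₂ = 10.4/√99 = 1.0452.
Independent samples, unequal variances: SE_diff = √(SE₁² + SE₂²) = √(0.07800849 + 1.09244304) = 1.0819.
z* = 1.960, so margin of error = 1.960 × 1.0819 = 2.1205.
Difference in means = 9.3 − 15.0 = -5.7000.
-5.7000 ± 2.1205 → (-7.8205, -3.5795).
The interval (-7.8205, -3.5795) does not contain 0, so the difference is significant.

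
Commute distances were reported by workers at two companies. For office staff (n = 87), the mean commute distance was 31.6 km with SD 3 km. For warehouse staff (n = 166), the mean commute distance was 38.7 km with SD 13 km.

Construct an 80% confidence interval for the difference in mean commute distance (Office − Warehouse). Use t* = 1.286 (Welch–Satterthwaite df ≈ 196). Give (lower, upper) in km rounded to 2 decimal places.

(-8.46, -5.74)

Per-group SEs: s₁/√n₁ = 3/√87 = 0.3216, s₂/√n₂ = 13/√166 = 1.0090.
Unpooled SE of the difference: √(0.10342656 + 1.018081) = 1.0590.
Margin of error = t* · SE = 1.286 × 1.0590 = 1.3619.
x̄₁ − x̄₂ = 31.6 − 38.7 = -7.1000.
CI: -7.1000 ± 1.3619 = (-8.46, -5.74).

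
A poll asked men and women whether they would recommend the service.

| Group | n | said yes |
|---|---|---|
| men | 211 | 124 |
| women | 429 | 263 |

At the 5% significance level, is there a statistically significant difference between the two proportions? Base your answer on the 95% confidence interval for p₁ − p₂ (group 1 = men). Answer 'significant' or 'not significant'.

not significant

Sample proportions: 124/211 = 0.5877, 263/429 = 0.6131.
Each SE is √(p̂(1−p̂)/n): √(0.5877·0.4123/211) = 0.03389 and √(0.6131·0.3869/429) = 0.02351.
SE(p̂₁ − p̂₂) = √(SE₁² + SE₂²) = √(0.0011485321 + 0.0005527201) = 0.04125, since the two samples are independent.
At 95% confidence z* = 1.960; margin = 1.960 × 0.04125 = 0.08085.
The difference is 0.5877 − 0.6131 = -0.0254, so the interval is -0.0254 ± 0.08085 = (-0.10625, 0.05545).
The interval (-0.10625, 0.05545) contains 0, so the difference is not significant.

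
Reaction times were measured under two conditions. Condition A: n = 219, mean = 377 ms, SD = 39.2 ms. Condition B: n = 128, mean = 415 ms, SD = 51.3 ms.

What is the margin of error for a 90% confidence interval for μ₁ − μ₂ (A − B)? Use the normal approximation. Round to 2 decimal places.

8.64

Per-group SEs: s₁/√n₁ = 39.2/√219 = 2.6489, s₂/√n₂ = 51.3/√128 = 4.5343.
Unpooled SE of the difference: √(7.01667121 + 20.55987649) = 5.2513.
Margin of error = z* · SE = 1.645 × 5.2513 = 8.6384.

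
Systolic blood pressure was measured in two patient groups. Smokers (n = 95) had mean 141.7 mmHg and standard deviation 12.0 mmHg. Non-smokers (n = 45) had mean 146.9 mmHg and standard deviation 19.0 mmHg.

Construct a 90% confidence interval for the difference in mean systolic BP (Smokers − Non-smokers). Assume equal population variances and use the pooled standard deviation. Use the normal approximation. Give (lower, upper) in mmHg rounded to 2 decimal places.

s_p = √[((n₁−1)s₁² + (n₂−1)s₂²)/(n₁+n₂−2)] = √[(94·12.0² + 44·19.0²)/138] = 14.6010.
SE = 14.6010·√(1/95 + 1/45) = 2.6423.
With z* = 1.645, margin = 1.645 × 2.6423 = 4.3466.
x̄₁ − x̄₂ = 141.7 − 146.9 = -5.2000; interval -5.2000 ± 4.3466 = (-9.55, -0.85).

(-9.55, -0.85)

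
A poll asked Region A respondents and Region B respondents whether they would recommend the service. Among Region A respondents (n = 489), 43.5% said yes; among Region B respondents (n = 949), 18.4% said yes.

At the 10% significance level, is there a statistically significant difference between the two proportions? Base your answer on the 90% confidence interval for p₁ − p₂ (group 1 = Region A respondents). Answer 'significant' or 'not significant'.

The two standard errors are √(0.4350×0.5650/489) = 0.02242 and √(0.1840×0.8160/949) = 0.01258.
Because the samples are independent, SE_diff = √(0.02242² + 0.01258²) = 0.02571.
Using z* = 1.645 for 90%, ME = 1.645 × 0.02571 = 0.04229.
p̂₁ − p̂₂ = 0.2510; interval 0.2510 ± 0.04229 gives (0.20871, 0.29329).
The interval (0.20871, 0.29329) does not contain 0, so the difference is significant.

significant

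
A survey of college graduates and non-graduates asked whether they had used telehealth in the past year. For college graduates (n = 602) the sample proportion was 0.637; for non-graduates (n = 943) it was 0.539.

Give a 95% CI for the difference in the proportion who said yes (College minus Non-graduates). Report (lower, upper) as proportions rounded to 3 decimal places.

(0.048, 0.148)

The two standard errors are √(0.6370×0.3630/602) = 0.01960 and √(0.5390×0.4610/943) = 0.01623.
Because the samples are independent, SE_diff = √(0.01960² + 0.01623²) = 0.02545.
Using z* = 1.960 for 95%, ME = 1.960 × 0.02545 = 0.04988.
p̂₁ − p̂₂ = 0.0980; interval 0.0980 ± 0.04988 gives (0.048, 0.148).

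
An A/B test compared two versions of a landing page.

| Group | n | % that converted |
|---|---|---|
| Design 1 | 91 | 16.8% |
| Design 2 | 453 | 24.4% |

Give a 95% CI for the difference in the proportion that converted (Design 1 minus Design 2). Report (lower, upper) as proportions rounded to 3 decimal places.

The two standard errors are √(0.1680×0.8320/91) = 0.03919 and √(0.2440×0.7560/453) = 0.02018.
Because the samples are independent, SE_diff = √(0.03919² + 0.02018²) = 0.04408.
Using z* = 1.960 for 95%, ME = 1.960 × 0.04408 = 0.08640.
p̂₁ − p̂₂ = -0.0760; interval -0.0760 ± 0.08640 gives (-0.162, 0.010).

(-0.162, 0.010)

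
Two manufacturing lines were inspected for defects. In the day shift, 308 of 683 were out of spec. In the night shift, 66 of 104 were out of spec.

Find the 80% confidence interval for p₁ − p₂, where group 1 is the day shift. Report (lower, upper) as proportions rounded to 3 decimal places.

First, p̂₁ = 308/683 = 0.4510; p̂₂ = 66/104 = 0.6346.
The two standard errors are √(0.4510×0.5490/683) = 0.01904 and √(0.6346×0.3654/104) = 0.04722.
Because the samples are independent, SE_diff = √(0.01904² + 0.04722²) = 0.05091.
Using z* = 1.282 for 80%, ME = 1.282 × 0.05091 = 0.06527.
p̂₁ − p̂₂ = -0.1836; interval -0.1836 ± 0.06527 gives (-0.249, -0.118).

(-0.249, -0.118)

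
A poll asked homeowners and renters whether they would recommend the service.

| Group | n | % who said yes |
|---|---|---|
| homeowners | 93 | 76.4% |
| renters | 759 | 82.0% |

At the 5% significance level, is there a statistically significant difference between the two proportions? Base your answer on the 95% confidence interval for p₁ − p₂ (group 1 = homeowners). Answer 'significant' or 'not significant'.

not significant

SE₁ = √(p̂₁(1−p̂₁)/n₁) = √(0.7640·0.2360/93) = 0.04403; SE₂ = √(0.8200·0.1800/759) = 0.01395.
Independent samples: SE of the difference = √(SE₁² + SE₂²) = √(0.0019386409 + 0.0001946025) = 0.04619.
z* for 95% confidence is 1.960, so the margin of error is 1.960 × 0.04619 = 0.09053.
Point estimate p̂₁ − p̂₂ = 0.7640 − 0.8200 = -0.0560.
-0.0560 ± 0.09053 → (-0.14653, 0.03453).
The interval (-0.14653, 0.03453) contains 0, so the difference is not significant.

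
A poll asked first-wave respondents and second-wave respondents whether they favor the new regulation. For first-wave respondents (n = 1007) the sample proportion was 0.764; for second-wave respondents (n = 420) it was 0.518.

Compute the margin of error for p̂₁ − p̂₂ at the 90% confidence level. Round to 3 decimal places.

The two standard errors are √(0.7640×0.2360/1007) = 0.01338 and √(0.5180×0.4820/420) = 0.02438.
Because the samples are independent, SE_diff = √(0.01338² + 0.02438²) = 0.02781.
Using z* = 1.645 for 90%, ME = 1.645 × 0.02781 = 0.04575.

0.046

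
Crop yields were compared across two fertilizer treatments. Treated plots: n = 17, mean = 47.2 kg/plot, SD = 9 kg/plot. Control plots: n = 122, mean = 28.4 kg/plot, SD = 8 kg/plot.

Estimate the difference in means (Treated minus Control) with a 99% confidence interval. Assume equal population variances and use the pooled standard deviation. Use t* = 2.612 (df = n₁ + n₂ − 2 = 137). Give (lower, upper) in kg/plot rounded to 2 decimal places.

s_p = √[((n₁−1)s₁² + (n₂−1)s₂²)/(n₁+n₂−2)] = √[(16·9² + 121·8²)/137] = 8.1231.
SE = 8.1231·√(1/17 + 1/122) = 2.1029.
With t* = 2.612, margin = 2.612 × 2.1029 = 5.4928.
x̄₁ − x̄₂ = 47.2 − 28.4 = 18.8000; interval 18.8000 ± 5.4928 = (13.31, 24.29).

(13.31, 24.29)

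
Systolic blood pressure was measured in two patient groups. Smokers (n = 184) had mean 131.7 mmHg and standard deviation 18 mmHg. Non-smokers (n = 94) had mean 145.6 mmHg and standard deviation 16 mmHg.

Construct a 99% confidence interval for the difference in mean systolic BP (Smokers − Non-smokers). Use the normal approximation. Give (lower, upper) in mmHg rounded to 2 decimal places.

(-19.35, -8.45)

SE₁ = s₁/√n₁ = 18/√184 = 1.3270; SE₂ = 16/√94 = 1.6503.
Independent samples, unequal variances: SE_diff = √(SE₁² + SE₂²) = √(1.760929 + 2.72349009) = 2.1176.
z* = 2.576, so margin of error = 2.576 × 2.1176 = 5.4549.
Difference in means = 131.7 − 145.6 = -13.9000.
-13.9000 ± 5.4549 → (-19.35, -8.45).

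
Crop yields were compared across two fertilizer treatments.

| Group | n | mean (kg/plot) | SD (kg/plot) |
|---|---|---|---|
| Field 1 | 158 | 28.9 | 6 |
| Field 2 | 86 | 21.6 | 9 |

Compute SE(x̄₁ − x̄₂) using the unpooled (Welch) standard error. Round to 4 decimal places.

1.0815

SE₁ = s₁/√n₁ = 6/√158 = 0.4773; SE₂ = 9/√86 = 0.9705.
Independent samples, unequal variances: SE_diff = √(SE₁² + SE₂²) = √(0.22781529 + 0.94187025) = 1.0815.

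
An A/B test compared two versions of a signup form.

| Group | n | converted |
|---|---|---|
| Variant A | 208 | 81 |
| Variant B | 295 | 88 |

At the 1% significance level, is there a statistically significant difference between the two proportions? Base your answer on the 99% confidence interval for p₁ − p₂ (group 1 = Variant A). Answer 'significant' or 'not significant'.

First, p̂₁ = 81/208 = 0.3894; p̂₂ = 88/295 = 0.2983.
The two standard errors are √(0.3894×0.6106/208) = 0.03381 and √(0.2983×0.7017/295) = 0.02664.
Because the samples are independent, SE_diff = √(0.03381² + 0.02664²) = 0.04304.
Using z* = 2.576 for 99%, ME = 2.576 × 0.04304 = 0.11087.
p̂₁ − p̂₂ = 0.0911; interval 0.0911 ± 0.11087 gives (-0.01977, 0.20197).
The interval (-0.01977, 0.20197) contains 0, so the difference is not significant.

not significant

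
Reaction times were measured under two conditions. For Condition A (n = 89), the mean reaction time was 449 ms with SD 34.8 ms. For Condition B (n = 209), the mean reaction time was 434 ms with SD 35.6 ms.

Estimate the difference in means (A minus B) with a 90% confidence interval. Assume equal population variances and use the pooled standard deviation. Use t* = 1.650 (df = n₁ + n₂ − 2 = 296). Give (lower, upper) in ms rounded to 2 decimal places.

Pooled variance s_p² = [88·34.8² + 208·35.6²] / (89+209−2) = 1250.6162, so s_p = 35.3641.
SE_diff = s_p·√(1/n₁ + 1/n₂) = 35.3641·√(1/89 + 1/209) = 4.4761.
t* = 1.650; margin = 1.650 × 4.4761 = 7.3856.
Difference = 449 − 434 = 15.0000.
15.0000 ± 7.3856 → (7.61, 22.39).

(7.61, 22.39)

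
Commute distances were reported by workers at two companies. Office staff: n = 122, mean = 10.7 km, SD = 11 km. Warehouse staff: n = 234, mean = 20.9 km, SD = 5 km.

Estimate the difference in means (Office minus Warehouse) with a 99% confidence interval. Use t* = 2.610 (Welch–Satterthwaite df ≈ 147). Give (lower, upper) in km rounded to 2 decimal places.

(-12.94, -7.46)

SE₁ = s₁/√n₁ = 11/√122 = 0.9959; SE₂ = 5/√234 = 0.3269.
Independent samples, unequal variances: SE_diff = √(SE₁² + SE₂²) = √(0.99181681 + 0.10686361) = 1.0482.
t* = 2.610, so margin of error = 2.610 × 1.0482 = 2.7358.
Difference in means = 10.7 − 20.9 = -10.2000.
-10.2000 ± 2.7358 → (-12.94, -7.46).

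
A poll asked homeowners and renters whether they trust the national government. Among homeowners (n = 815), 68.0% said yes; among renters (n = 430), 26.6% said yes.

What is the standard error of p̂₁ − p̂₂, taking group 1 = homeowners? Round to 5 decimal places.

0.02685

SE₁ = √(p̂₁(1−p̂₁)/n₁) = √(0.6800·0.3200/815) = 0.01634; SE₂ = √(0.2660·0.7340/430) = 0.02131.
Independent samples: SE of the difference = √(SE₁² + SE₂²) = √(0.0002669956 + 0.0004541161) = 0.02685.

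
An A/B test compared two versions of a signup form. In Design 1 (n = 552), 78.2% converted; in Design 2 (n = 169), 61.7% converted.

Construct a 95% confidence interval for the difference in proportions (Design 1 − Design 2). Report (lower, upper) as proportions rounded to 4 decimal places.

(0.0840, 0.2460)

Each SE is √(p̂(1−p̂)/n): √(0.7820·0.2180/552) = 0.01757 and √(0.6170·0.3830/169) = 0.03739.
SE(p̂₁ − p̂₂) = √(SE₁² + SE₂²) = √(0.0003087049 + 0.0013980121) = 0.04131, since the two samples are independent.
At 95% confidence z* = 1.960; margin = 1.960 × 0.04131 = 0.08097.
The difference is 0.7820 − 0.6170 = 0.1650, so the interval is 0.1650 ± 0.08097 = (0.0840, 0.2460).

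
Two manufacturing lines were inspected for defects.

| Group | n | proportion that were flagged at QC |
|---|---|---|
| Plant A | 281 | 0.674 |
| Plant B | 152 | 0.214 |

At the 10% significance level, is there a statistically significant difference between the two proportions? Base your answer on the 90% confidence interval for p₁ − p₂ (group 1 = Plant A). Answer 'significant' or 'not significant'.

The two standard errors are √(0.6740×0.3260/281) = 0.02796 and √(0.2140×0.7860/152) = 0.03327.
Because the samples are independent, SE_diff = √(0.02796² + 0.03327²) = 0.04346.
Using z* = 1.645 for 90%, ME = 1.645 × 0.04346 = 0.07149.
p̂₁ − p̂₂ = 0.4600; interval 0.4600 ± 0.07149 gives (0.38851, 0.53149).
The interval (0.38851, 0.53149) does not contain 0, so the difference is significant.

significant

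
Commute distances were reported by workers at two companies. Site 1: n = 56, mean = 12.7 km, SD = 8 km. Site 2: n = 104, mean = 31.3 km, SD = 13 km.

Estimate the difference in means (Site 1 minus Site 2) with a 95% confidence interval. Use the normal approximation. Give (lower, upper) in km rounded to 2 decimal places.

Per-group SEs: s₁/√n₁ = 8/√56 = 1.0690, s₂/√n₂ = 13/√104 = 1.2748.
Unpooled SE of the difference: √(1.142761 + 1.62511504) = 1.6637.
Margin of error = z* · SE = 1.960 × 1.6637 = 3.2609.
x̄₁ − x̄₂ = 12.7 − 31.3 = -18.6000.
CI: -18.6000 ± 3.2609 = (-21.86, -15.34).

(-21.86, -15.34)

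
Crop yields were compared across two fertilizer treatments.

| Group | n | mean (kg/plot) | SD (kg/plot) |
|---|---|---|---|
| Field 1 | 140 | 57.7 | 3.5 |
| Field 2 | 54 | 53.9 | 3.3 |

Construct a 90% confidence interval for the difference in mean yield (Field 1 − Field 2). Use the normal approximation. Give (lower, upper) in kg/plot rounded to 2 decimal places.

(2.92, 4.68)

Per-group SEs: s₁/√n₁ = 3.5/√140 = 0.2958, s₂/√n₂ = 3.3/√54 = 0.4491.
Unpooled SE of the difference: √(0.08749764 + 0.20169081) = 0.5378.
Margin of error = z* · SE = 1.645 × 0.5378 = 0.8847.
x̄₁ − x̄₂ = 57.7 − 53.9 = 3.8000.
CI: 3.8000 ± 0.8847 = (2.92, 4.68).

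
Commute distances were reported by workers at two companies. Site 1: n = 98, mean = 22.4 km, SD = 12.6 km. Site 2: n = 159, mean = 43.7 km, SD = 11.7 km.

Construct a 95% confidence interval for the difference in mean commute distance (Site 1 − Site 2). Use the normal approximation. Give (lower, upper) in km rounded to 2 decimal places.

(-24.39, -18.21)

Standard errors of each mean: 12.6/√98 = 1.2728 and 11.7/√159 = 0.9279.
SE(x̄₁ − x̄₂) = √(1.2728² + 0.9279²) = 1.5751 for independent samples with unequal variances.
With z* = 1.960, the margin is 1.960 × 1.5751 = 3.0872.
x̄₁ − x̄₂ = 22.4 − 43.7 = -21.3000; the interval is -21.3000 ± 3.0872 = (-24.39, -18.21).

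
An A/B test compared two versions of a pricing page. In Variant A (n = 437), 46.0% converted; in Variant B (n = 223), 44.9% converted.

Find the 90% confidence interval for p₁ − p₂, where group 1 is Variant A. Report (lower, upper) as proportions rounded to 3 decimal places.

The two standard errors are √(0.4600×0.5400/437) = 0.02384 and √(0.4490×0.5510/223) = 0.03331.
Because the samples are independent, SE_diff = √(0.02384² + 0.03331²) = 0.04096.
Using z* = 1.645 for 90%, ME = 1.645 × 0.04096 = 0.06738.
p̂₁ − p̂₂ = 0.0110; interval 0.0110 ± 0.06738 gives (-0.056, 0.078).

(-0.056, 0.078)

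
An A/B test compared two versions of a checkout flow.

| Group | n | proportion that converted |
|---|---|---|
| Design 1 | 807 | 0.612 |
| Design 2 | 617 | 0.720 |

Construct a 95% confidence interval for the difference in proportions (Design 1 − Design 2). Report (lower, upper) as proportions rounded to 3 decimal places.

(-0.157, -0.059)

SE₁ = √(p̂₁(1−p̂₁)/n₁) = √(0.6120·0.3880/807) = 0.01715; SE₂ = √(0.7200·0.2800/617) = 0.01808.
Independent samples: SE of the difference = √(SE₁² + SE₂²) = √(0.0002941225 + 0.0003268864) = 0.02492.
z* for 95% confidence is 1.960, so the margin of error is 1.960 × 0.02492 = 0.04884.
Point estimate p̂₁ − p̂₂ = 0.6120 − 0.7200 = -0.1080.
-0.1080 ± 0.04884 → (-0.157, -0.059).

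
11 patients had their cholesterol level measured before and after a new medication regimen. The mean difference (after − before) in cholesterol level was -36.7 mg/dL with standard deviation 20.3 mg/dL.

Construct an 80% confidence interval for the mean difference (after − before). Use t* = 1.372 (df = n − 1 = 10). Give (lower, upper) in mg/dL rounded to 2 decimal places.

(-45.10, -28.30)

Paired design: SE = s_d/√n = 20.3/√11 = 6.1207.
t* = 1.372; margin of error = 1.372 × 6.1207 = 8.3976.
-36.7 ± 8.3976 → (-45.10, -28.30).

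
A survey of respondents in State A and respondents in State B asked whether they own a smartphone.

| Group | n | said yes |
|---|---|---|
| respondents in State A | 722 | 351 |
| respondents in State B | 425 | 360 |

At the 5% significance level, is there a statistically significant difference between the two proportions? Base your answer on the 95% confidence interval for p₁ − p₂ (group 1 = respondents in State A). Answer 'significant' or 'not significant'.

Sample proportions: 351/722 = 0.4861, 360/425 = 0.8471.
Each SE is √(p̂(1−p̂)/n): √(0.4861·0.5139/722) = 0.01860 and √(0.8471·0.1529/425) = 0.01746.
SE(p̂₁ − p̂₂) = √(SE₁² + SE₂²) = √(0.00034596 + 0.0003048516) = 0.02551, since the two samples are independent.
At 95% confidence z* = 1.960; margin = 1.960 × 0.02551 = 0.05000.
The difference is 0.4861 − 0.8471 = -0.3610, so the interval is -0.3610 ± 0.05000 = (-0.41100, -0.31100).
The interval (-0.41100, -0.31100) does not contain 0, so the difference is significant.

significant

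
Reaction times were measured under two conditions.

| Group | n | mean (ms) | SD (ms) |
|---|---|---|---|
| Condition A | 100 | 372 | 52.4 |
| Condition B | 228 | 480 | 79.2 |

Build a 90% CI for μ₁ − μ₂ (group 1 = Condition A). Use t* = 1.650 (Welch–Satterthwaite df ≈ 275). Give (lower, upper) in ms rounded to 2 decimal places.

SE₁ = s₁/√n₁ = 52.4/√100 = 5.2400; SE₂ = 79.2/√228 = 5.2451.
Independent samples, unequal variances: SE_diff = √(SE₁² + SE₂²) = √(27.4576 + 27.51107401) = 7.4141.
t* = 1.650, so margin of error = 1.650 × 7.4141 = 12.2333.
Difference in means = 372 − 480 = -108.0000.
-108.0000 ± 12.2333 → (-120.23, -95.77).

(-120.23, -95.77)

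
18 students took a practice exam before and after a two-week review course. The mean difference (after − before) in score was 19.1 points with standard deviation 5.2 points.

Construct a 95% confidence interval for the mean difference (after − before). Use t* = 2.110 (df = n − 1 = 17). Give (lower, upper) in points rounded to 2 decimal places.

(16.51, 21.69)

Paired design: SE = s_d/√n = 5.2/√18 = 1.2257.
t* = 2.110; margin of error = 2.110 × 1.2257 = 2.5862.
19.1 ± 2.5862 → (16.51, 21.69).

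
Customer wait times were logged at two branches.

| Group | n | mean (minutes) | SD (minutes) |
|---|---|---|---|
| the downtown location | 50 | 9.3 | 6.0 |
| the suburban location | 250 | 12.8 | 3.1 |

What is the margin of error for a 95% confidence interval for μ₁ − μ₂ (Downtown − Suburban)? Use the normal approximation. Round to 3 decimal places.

1.707

Per-group SEs: s₁/√n₁ = 6.0/√50 = 0.8485, s₂/√n₂ = 3.1/√250 = 0.1961.
Unpooled SE of the difference: √(0.71995225 + 0.03845521) = 0.8709.
Margin of error = z* · SE = 1.960 × 0.8709 = 1.7070.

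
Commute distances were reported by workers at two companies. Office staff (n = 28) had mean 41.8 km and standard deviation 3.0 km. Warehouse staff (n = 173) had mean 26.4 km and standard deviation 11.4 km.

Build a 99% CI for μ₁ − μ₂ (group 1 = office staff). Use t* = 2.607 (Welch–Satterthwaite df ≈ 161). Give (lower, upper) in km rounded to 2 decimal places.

Per-group SEs: s₁/√n₁ = 3.0/√28 = 0.5669, s₂/√n₂ = 11.4/√173 = 0.8667.
Unpooled SE of the difference: √(0.32137561 + 0.75116889) = 1.0356.
Margin of error = t* · SE = 2.607 × 1.0356 = 2.6998.
x̄₁ − x̄₂ = 41.8 − 26.4 = 15.4000.
CI: 15.4000 ± 2.6998 = (12.70, 18.10).

(12.70, 18.10)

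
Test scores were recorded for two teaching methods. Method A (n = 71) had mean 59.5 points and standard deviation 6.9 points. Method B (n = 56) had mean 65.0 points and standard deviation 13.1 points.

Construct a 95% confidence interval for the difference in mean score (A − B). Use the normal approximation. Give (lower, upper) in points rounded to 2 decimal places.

(-9.29, -1.71)

SE₁ = s₁/√n₁ = 6.9/√71 = 0.8189; SE₂ = 13.1/√56 = 1.7506.
Independent samples, unequal variances: SE_diff = √(SE₁² + SE₂²) = √(0.67059721 + 3.06460036) = 1.9327.
z* = 1.960, so margin of error = 1.960 × 1.9327 = 3.7881.
Difference in means = 59.5 − 65.0 = -5.5000.
-5.5000 ± 3.7881 → (-9.29, -1.71).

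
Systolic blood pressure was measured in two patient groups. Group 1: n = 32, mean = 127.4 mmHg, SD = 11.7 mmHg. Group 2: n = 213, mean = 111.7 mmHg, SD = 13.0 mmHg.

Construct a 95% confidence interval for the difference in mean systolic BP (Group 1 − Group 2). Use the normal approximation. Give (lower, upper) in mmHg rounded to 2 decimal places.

SE₁ = s₁/√n₁ = 11.7/√32 = 2.0683; SE₂ = 13.0/√213 = 0.8907.
Independent samples, unequal variances: SE_diff = √(SE₁² + SE₂²) = √(4.27786489 + 0.79334649) = 2.2519.
z* = 1.960, so margin of error = 1.960 × 2.2519 = 4.4137.
Difference in means = 127.4 − 111.7 = 15.7000.
15.7000 ± 4.4137 → (11.29, 20.11).

(11.29, 20.11)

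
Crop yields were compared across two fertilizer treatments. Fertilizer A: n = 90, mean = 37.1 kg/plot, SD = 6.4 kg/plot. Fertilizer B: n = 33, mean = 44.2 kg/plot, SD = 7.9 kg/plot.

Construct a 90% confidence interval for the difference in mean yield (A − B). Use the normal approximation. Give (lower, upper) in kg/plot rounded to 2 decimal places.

Standard errors of each mean: 6.4/√90 = 0.6746 and 7.9/√33 = 1.3752.
SE(x̄₁ − x̄₂) = √(0.6746² + 1.3752²) = 1.5318 for independent samples with unequal variances.
With z* = 1.645, the margin is 1.645 × 1.5318 = 2.5198.
x̄₁ − x̄₂ = 37.1 − 44.2 = -7.1000; the interval is -7.1000 ± 2.5198 = (-9.62, -4.58).

(-9.62, -4.58)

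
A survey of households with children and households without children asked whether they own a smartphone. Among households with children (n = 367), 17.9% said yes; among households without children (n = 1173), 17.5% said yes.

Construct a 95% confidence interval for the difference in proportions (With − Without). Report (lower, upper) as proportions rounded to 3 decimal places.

The two standard errors are √(0.1790×0.8210/367) = 0.02001 and √(0.1750×0.8250/1173) = 0.01109.
Because the samples are independent, SE_diff = √(0.02001² + 0.01109²) = 0.02288.
Using z* = 1.960 for 95%, ME = 1.960 × 0.02288 = 0.04484.
p̂₁ − p̂₂ = 0.0040; interval 0.0040 ± 0.04484 gives (-0.041, 0.049).

(-0.041, 0.049)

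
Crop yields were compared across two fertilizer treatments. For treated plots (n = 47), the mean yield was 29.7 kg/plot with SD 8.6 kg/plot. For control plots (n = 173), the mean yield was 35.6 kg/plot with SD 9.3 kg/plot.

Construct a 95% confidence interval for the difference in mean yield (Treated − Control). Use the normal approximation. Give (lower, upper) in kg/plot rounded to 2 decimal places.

SE₁ = s₁/√n₁ = 8.6/√47 = 1.2544; SE₂ = 9.3/√173 = 0.7071.
Independent samples, unequal variances: SE_diff = √(SE₁² + SE₂²) = √(1.57351936 + 0.49999041) = 1.4400.
z* = 1.960, so margin of error = 1.960 × 1.4400 = 2.8224.
Difference in means = 29.7 − 35.6 = -5.9000.
-5.9000 ± 2.8224 → (-8.72, -3.08).

(-8.72, -3.08)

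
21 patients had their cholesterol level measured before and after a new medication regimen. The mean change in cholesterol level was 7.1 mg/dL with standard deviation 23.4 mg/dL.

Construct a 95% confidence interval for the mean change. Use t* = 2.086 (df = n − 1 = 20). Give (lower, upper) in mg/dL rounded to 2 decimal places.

Paired design: SE = s_d/√n = 23.4/√21 = 5.1063.
t* = 2.086; margin of error = 2.086 × 5.1063 = 10.6517.
7.1 ± 10.6517 → (-3.55, 17.75).

(-3.55, 17.75)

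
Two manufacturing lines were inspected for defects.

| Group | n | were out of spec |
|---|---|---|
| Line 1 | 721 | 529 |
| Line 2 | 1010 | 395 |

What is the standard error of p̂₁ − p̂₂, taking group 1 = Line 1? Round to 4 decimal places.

p̂₁ = 529/721 = 0.7337 and p̂₂ = 395/1010 = 0.3911.
SE₁ = √(p̂₁(1−p̂₁)/n₁) = √(0.7337·0.2663/721) = 0.01646; SE₂ = √(0.3911·0.6089/1010) = 0.01536.
Independent samples: SE of the difference = √(SE₁² + SE₂²) = √(0.0002709316 + 0.0002359296) = 0.02251.

0.0225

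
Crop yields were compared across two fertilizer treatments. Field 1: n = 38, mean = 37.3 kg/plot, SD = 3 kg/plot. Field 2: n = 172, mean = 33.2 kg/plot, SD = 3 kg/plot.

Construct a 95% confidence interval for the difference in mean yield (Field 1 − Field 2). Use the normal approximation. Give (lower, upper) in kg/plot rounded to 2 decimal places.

SE₁ = s₁/√n₁ = 3/√38 = 0.4867; SE₂ = 3/√172 = 0.2287.
Independent samples, unequal variances: SE_diff = √(SE₁² + SE₂²) = √(0.23687689 + 0.05230369) = 0.5378.
z* = 1.960, so margin of error = 1.960 × 0.5378 = 1.0541.
Difference in means = 37.3 − 33.2 = 4.1000.
4.1000 ± 1.0541 → (3.05, 5.15).

(3.05, 5.15)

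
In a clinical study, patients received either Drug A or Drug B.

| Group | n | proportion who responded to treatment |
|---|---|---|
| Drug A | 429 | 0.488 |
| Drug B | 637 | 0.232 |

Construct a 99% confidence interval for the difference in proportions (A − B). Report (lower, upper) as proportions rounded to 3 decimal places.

(0.180, 0.332)

SE₁ = √(p̂₁(1−p̂₁)/n₁) = √(0.4880·0.5120/429) = 0.02413; SE₂ = √(0.2320·0.7680/637) = 0.01672.
Independent samples: SE of the difference = √(SE₁² + SE₂²) = √(0.0005822569 + 0.0002795584) = 0.02936.
z* for 99% confidence is 2.576, so the margin of error is 2.576 × 0.02936 = 0.07563.
Point estimate p̂₁ − p̂₂ = 0.4880 − 0.2320 = 0.2560.
0.2560 ± 0.07563 → (0.180, 0.332).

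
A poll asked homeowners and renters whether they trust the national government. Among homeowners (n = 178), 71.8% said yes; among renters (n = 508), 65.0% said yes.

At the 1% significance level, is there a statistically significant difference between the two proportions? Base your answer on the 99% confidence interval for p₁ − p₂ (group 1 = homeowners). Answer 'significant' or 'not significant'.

SE₁ = √(p̂₁(1−p̂₁)/n₁) = √(0.7180·0.2820/178) = 0.03373; SE₂ = √(0.6500·0.3500/508) = 0.02116.
Independent samples: SE of the difference = √(SE₁² + SE₂²) = √(0.0011377129 + 0.0004477456) = 0.03982.
z* for 99% confidence is 2.576, so the margin of error is 2.576 × 0.03982 = 0.10258.
Point estimate p̂₁ − p̂₂ = 0.7180 − 0.6500 = 0.0680.
0.0680 ± 0.10258 → (-0.03458, 0.17058).
The interval (-0.03458, 0.17058) contains 0, so the difference is not significant.

not significant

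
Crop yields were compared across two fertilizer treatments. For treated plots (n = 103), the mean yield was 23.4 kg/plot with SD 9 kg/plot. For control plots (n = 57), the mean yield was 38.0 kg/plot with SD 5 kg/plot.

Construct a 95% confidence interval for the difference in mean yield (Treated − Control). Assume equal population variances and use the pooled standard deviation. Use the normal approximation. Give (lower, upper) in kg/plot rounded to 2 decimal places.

Pooled variance s_p² = [102·9² + 56·5²] / (103+57−2) = 61.1519, so s_p = 7.8200.
SE_diff = s_p·√(1/n₁ + 1/n₂) = 7.8200·√(1/103 + 1/57) = 1.2910.
z* = 1.960; margin = 1.960 × 1.2910 = 2.5304.
Difference = 23.4 − 38.0 = -14.6000.
-14.6000 ± 2.5304 → (-17.13, -12.07).

(-17.13, -12.07)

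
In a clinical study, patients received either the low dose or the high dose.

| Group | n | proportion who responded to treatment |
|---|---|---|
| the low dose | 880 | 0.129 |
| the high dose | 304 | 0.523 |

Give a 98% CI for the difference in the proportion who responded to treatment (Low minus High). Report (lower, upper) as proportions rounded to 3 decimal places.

SE₁ = √(p̂₁(1−p̂₁)/n₁) = √(0.1290·0.8710/880) = 0.01130; SE₂ = √(0.5230·0.4770/304) = 0.02865.
Independent samples: SE of the difference = √(SE₁² + SE₂²) = √(0.00012769 + 0.0008208225) = 0.03080.
z* for 98% confidence is 2.326, so the margin of error is 2.326 × 0.03080 = 0.07164.
Point estimate p̂₁ − p̂₂ = 0.1290 − 0.5230 = -0.3940.
-0.3940 ± 0.07164 → (-0.466, -0.322).

(-0.466, -0.322)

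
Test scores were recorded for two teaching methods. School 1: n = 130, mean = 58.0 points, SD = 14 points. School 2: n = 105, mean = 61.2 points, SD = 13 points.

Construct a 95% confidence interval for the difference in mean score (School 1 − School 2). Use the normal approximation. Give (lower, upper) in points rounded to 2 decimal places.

Standard errors of each mean: 14/√130 = 1.2279 and 13/√105 = 1.2687.
SE(x̄₁ − x̄₂) = √(1.2279² + 1.2687²) = 1.7656 for independent samples with unequal variances.
With z* = 1.960, the margin is 1.960 × 1.7656 = 3.4606.
x̄₁ − x̄₂ = 58.0 − 61.2 = -3.2000; the interval is -3.2000 ± 3.4606 = (-6.66, 0.26).

(-6.66, 0.26)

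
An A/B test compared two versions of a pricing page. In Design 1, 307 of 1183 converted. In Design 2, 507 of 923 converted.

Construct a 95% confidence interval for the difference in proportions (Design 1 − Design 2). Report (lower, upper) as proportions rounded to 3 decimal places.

p̂₁ = 307/1183 = 0.2595 and p̂₂ = 507/923 = 0.5493.
SE₁ = √(p̂₁(1−p̂₁)/n₁) = √(0.2595·0.7405/1183) = 0.01274; SE₂ = √(0.5493·0.4507/923) = 0.01638.
Independent samples: SE of the difference = √(SE₁² + SE₂²) = √(0.0001623076 + 0.0002683044) = 0.02075.
z* for 95% confidence is 1.960, so the margin of error is 1.960 × 0.02075 = 0.04067.
Point estimate p̂₁ − p̂₂ = 0.2595 − 0.5493 = -0.2898.
-0.2898 ± 0.04067 → (-0.330, -0.249).

(-0.330, -0.249)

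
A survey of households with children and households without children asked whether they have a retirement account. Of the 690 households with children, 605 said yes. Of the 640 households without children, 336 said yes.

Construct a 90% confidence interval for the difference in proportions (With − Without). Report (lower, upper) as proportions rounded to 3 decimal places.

(0.313, 0.390)

First, p̂₁ = 605/690 = 0.8768; p̂₂ = 336/640 = 0.5250.
The two standard errors are √(0.8768×0.1232/690) = 0.01251 and √(0.5250×0.4750/640) = 0.01974.
Because the samples are independent, SE_diff = √(0.01251² + 0.01974²) = 0.02337.
Using z* = 1.645 for 90%, ME = 1.645 × 0.02337 = 0.03844.
p̂₁ − p̂₂ = 0.3518; interval 0.3518 ± 0.03844 gives (0.313, 0.390).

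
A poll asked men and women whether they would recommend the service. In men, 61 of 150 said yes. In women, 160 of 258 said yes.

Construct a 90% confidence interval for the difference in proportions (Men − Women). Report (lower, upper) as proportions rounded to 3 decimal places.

Sample proportions: 61/150 = 0.4067, 160/258 = 0.6202.
Each SE is √(p̂(1−p̂)/n): √(0.4067·0.5933/150) = 0.04011 and √(0.6202·0.3798/258) = 0.03022.
SE(p̂₁ − p̂₂) = √(SE₁² + SE₂²) = √(0.0016088121 + 0.0009132484) = 0.05022, since the two samples are independent.
At 90% confidence z* = 1.645; margin = 1.645 × 0.05022 = 0.08261.
The difference is 0.4067 − 0.6202 = -0.2135, so the interval is -0.2135 ± 0.08261 = (-0.296, -0.131).

(-0.296, -0.131)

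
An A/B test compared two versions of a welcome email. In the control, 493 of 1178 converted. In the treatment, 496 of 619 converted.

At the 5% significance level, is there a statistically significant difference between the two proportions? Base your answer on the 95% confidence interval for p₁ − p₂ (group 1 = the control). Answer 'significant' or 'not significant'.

Sample proportions: 493/1178 = 0.4185, 496/619 = 0.8013.
Each SE is √(p̂(1−p̂)/n): √(0.4185·0.5815/1178) = 0.01437 and √(0.8013·0.1987/619) = 0.01604.
SE(p̂₁ − p̂₂) = √(SE₁² + SE₂²) = √(0.0002064969 + 0.0002572816) = 0.02154, since the two samples are independent.
At 95% confidence z* = 1.960; margin = 1.960 × 0.02154 = 0.04222.
The difference is 0.4185 − 0.8013 = -0.3828, so the interval is -0.3828 ± 0.04222 = (-0.42502, -0.34058).
The interval (-0.42502, -0.34058) does not contain 0, so the difference is significant.

significant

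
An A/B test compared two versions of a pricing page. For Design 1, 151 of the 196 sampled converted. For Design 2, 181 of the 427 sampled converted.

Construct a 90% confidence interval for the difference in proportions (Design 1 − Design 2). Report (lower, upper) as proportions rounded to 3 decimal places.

Sample proportions: 151/196 = 0.7704, 181/427 = 0.4239.
Each SE is √(p̂(1−p̂)/n): √(0.7704·0.2296/196) = 0.03004 and √(0.4239·0.5761/427) = 0.02391.
SE(p̂₁ − p̂₂) = √(SE₁² + SE₂²) = √(0.0009024016 + 0.0005716881) = 0.03839, since the two samples are independent.
At 90% confidence z* = 1.645; margin = 1.645 × 0.03839 = 0.06315.
The difference is 0.7704 − 0.4239 = 0.3465, so the interval is 0.3465 ± 0.06315 = (0.283, 0.410).

(0.283, 0.410)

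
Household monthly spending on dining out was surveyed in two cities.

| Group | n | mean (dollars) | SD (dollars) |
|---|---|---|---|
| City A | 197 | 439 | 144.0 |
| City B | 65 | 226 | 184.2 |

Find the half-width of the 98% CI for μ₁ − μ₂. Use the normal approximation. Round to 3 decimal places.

Per-group SEs: s₁/√n₁ = 144.0/√197 = 10.2596, s₂/√n₂ = 184.2/√65 = 22.8472.
Unpooled SE of the difference: √(105.25939216 + 521.99454784) = 25.0450.
Margin of error = z* · SE = 2.326 × 25.0450 = 58.2547.

58.255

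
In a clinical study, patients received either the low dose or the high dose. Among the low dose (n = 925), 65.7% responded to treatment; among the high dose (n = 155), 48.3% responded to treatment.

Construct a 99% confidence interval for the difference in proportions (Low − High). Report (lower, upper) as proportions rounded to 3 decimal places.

Each SE is √(p̂(1−p̂)/n): √(0.6570·0.3430/925) = 0.01561 and √(0.4830·0.5170/155) = 0.04014.
SE(p̂₁ − p̂₂) = √(SE₁² + SE₂²) = √(0.0002436721 + 0.0016112196) = 0.04307, since the two samples are independent.
At 99% confidence z* = 2.576; margin = 2.576 × 0.04307 = 0.11095.
The difference is 0.6570 − 0.4830 = 0.1740, so the interval is 0.1740 ± 0.11095 = (0.063, 0.285).

(0.063, 0.285)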